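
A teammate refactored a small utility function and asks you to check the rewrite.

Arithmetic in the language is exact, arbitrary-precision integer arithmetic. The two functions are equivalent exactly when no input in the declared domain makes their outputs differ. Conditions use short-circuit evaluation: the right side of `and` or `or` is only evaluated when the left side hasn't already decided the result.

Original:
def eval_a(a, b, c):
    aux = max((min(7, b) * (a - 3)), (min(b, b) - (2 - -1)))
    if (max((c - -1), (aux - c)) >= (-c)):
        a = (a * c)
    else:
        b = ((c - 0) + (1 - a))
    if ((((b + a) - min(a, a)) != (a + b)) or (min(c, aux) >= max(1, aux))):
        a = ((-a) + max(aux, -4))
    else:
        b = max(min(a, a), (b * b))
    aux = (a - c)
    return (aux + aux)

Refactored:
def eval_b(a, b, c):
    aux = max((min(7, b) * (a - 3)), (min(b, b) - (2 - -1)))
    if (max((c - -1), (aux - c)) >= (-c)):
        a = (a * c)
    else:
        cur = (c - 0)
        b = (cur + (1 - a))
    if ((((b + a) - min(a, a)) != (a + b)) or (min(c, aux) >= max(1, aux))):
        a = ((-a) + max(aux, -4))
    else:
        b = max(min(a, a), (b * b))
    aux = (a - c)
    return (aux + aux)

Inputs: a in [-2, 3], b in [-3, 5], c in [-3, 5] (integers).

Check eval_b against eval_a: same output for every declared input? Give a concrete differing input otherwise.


Reading the diff, among the changes: statement counts differ, plus local variable names differ.
As a probe, take a=0, b=-2, c=2: eval_a runs aux := 6 | (max((c - -1), (aux - c)) >= (-c)): true | a := 0 | ((((b + a) - min(a, a)) != (a + b)) or (min(c, aux) >= max(1, aux))): false | b := 4 | aux := -2 | result -4; eval_b runs aux := 6 | (max((c - -1), (aux - c)) >= (-c)): true | a := 0 | ((((b + a) - min(a, a)) != (a + b)) or (min(c, aux) >= max(1, aux))): false | b := 4 | aux := -2 | result -4; both end at -4.
Across all 486 domain points the two functions coincide.
verdict: equivalent


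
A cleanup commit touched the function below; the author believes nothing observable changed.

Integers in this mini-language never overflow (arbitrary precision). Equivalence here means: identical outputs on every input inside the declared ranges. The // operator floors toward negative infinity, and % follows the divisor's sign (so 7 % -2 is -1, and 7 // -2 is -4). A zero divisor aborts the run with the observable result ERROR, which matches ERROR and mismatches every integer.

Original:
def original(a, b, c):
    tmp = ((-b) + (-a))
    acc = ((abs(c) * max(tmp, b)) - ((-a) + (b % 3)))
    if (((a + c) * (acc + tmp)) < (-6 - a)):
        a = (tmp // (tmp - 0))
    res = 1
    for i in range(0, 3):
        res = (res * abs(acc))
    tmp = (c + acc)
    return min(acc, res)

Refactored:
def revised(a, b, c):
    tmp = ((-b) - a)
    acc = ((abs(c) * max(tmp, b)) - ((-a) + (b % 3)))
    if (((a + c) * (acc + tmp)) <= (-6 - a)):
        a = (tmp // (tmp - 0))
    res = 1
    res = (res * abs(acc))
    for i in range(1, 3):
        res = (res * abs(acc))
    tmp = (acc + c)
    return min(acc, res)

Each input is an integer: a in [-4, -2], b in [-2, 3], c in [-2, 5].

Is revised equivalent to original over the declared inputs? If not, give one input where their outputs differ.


There is a counterexample at a=-3, b=3, c=2: 3 on one side, ERROR on the other.
original: tmp becomes 0; next acc becomes 3; next (((a + c) * (acc + tmp)) < (-6 - a)) evaluates to false; next res becomes 1; next at i=0:; next res becomes 3; next at i=1:; next res becomes 9; next at i=2:; next res becomes 27; next tmp becomes 5; next final value 3
revised: tmp becomes 0; next acc becomes 3; next (((a + c) * (acc + tmp)) <= (-6 - a)) evaluates to true; next hits division by zero so the output is ERROR
verdict: not equivalent; witness: a=-3, b=3, c=2


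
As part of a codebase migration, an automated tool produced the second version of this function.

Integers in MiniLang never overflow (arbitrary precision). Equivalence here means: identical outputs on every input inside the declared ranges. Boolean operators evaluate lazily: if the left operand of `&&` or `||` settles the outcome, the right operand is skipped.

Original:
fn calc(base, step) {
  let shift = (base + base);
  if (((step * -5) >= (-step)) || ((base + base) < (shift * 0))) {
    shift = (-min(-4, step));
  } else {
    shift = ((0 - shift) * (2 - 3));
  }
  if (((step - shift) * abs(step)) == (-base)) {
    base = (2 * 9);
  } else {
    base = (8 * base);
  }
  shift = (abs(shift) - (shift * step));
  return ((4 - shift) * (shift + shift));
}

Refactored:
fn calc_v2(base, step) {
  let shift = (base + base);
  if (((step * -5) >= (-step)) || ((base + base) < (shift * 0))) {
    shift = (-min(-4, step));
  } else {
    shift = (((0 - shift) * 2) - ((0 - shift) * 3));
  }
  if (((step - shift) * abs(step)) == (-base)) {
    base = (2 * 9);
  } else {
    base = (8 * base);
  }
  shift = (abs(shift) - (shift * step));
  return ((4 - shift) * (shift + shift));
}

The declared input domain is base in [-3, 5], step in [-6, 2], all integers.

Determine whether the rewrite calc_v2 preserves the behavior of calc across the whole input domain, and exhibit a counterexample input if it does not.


Comparing the listings, the differences include: arithmetic usage differs; also constant usage differs.
Spot check at base=5, step=-5 — calc: shift = 10; (((step * -5) >= (-step)) || ((base + base) < (shift * 0))) -> true; shift = 5; (((step - shift) * abs(step)) == (-base)) -> false; base = 40; shift = 30; return -1560. calc_v2: shift = 10; (((step * -5) >= (-step)) || ((base + base) < (shift * 0))) -> true; shift = 5; (((step - shift) * abs(step)) == (-base)) -> false; base = 40; shift = 30; return -1560. Both give -1560.
Sweeping the whole domain (81 inputs) finds no disagreement.
verdict: equivalent


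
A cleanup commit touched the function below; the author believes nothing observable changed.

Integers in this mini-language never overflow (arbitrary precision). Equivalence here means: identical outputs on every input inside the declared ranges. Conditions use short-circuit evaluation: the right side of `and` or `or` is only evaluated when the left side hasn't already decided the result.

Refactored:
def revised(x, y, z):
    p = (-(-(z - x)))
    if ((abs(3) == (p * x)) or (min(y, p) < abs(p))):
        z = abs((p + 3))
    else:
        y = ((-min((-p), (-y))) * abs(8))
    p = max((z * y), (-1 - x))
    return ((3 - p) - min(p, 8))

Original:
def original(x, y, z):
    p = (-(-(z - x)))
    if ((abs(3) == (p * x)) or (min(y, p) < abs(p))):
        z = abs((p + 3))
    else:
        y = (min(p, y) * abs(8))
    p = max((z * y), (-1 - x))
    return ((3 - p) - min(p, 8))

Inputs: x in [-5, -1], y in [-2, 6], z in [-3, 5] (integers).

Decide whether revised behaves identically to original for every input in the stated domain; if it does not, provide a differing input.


Not equivalent: x=-4, y=6, z=1 separates them (-45 vs -53).
original: p=5, then ((abs(3) == (p * x)) or (min(y, p) < abs(p))) is false, then y=40, then p=40, then returns -45
revised: p=5, then ((abs(3) == (p * x)) or (min(y, p) < abs(p))) is false, then y=48, then p=48, then returns -53
verdict: not equivalent; witness: x=-4, y=6, z=1


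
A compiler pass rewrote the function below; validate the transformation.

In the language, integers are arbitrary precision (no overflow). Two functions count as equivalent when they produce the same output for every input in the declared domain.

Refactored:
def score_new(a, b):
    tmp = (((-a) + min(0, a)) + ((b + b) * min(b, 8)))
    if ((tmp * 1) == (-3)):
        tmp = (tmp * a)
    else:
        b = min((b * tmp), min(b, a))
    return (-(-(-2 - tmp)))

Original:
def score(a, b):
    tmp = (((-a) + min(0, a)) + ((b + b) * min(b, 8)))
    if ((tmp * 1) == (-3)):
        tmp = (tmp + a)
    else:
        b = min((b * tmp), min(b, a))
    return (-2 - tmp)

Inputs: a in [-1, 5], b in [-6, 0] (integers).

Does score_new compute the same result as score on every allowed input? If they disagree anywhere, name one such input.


There is a counterexample at a=3, b=0: -2 on one side, 7 on the other.
score: tmp = -3; ((tmp * 1) == (-3)) -> true; tmp = 0; return -2
score_new: tmp = -3; ((tmp * 1) == (-3)) -> true; tmp = -9; return 7
verdict: not equivalent; witness: a=3, b=0


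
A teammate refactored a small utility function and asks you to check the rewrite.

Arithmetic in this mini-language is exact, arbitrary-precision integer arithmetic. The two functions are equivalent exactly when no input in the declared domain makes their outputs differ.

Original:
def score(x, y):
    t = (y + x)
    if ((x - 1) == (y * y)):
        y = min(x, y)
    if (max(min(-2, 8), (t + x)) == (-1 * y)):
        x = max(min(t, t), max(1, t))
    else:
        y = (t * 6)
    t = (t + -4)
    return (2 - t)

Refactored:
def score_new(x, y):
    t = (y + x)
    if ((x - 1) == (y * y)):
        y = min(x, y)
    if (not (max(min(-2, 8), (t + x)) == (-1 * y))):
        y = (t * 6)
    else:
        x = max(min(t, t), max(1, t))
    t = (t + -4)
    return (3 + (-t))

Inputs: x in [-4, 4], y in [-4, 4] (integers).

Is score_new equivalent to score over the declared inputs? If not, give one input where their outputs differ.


Take x=-4, y=-4.
score: t = -8; ((x - 1) == (y * y)) -> false; (max(min(-2, 8), (t + x)) == (-1 * y)) -> false; y = -48; t = -12; return 14
score_new: t = -8; ((x - 1) == (y * y)) -> false; (not (max(min(-2, 8), (t + x)) == (-1 * y))) -> true; y = -48; t = -12; return 15
14 vs 15 — the two versions disagree here.
verdict: not equivalent; witness: x=-4, y=-4


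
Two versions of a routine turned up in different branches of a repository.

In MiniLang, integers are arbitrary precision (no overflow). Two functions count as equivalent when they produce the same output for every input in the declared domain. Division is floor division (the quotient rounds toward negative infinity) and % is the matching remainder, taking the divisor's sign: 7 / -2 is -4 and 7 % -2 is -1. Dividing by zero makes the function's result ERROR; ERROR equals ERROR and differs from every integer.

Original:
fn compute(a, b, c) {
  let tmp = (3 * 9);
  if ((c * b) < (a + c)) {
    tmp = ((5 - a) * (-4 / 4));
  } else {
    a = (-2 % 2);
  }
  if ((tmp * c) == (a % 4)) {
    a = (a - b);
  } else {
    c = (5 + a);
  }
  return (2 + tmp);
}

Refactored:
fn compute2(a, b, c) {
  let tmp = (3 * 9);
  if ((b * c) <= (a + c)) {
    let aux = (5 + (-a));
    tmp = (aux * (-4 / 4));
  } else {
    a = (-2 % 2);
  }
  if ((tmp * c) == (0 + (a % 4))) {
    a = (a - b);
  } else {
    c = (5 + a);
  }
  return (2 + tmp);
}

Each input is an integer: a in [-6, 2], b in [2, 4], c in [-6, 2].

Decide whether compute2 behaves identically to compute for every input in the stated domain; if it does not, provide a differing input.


Not equivalent: a=-6, b=2, c=-6 separates them (29 vs -9).
compute: tmp := 27 | ((c * b) < (a + c)): false | a := 0 | ((tmp * c) == (a % 4)): false | c := 5 | result 29
compute2: tmp := 27 | ((b * c) <= (a + c)): true | aux := 11 | tmp := -11 | ((tmp * c) == (0 + (a % 4))): false | c := -1 | result -9
verdict: not equivalent; witness: a=-6, b=2, c=-6


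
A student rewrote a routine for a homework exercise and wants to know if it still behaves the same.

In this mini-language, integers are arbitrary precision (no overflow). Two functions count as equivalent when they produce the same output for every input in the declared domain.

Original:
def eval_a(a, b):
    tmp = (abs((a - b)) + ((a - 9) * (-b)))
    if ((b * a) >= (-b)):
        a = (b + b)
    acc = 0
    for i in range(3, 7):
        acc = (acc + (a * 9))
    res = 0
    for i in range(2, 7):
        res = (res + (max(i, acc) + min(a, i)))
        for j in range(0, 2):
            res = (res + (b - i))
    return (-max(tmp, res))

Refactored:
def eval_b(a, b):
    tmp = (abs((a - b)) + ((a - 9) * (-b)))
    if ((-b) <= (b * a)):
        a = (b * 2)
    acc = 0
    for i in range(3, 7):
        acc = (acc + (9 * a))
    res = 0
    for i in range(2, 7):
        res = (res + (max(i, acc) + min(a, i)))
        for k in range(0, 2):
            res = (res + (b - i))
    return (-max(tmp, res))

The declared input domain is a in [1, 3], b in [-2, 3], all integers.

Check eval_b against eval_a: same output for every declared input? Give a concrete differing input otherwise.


The two are interchangeable: arithmetic usage differs, and local variable names differ, and constant usage differs, and comparison usage differs, and every declared input agrees.
As a probe, take a=3, b=2: eval_a runs tmp=13, then ((b * a) >= (-b)) is true, then a=4, then acc=0, then (i=3), then acc=36, then (i=4), then acc=72, then (i=5), then acc=108, then (i=6), then acc=144, then res=0, then (i=2), then res=146, then (j=0), then res=146, then (j=1), then res=146, then (i=3), then res=293, then (j=0), then res=292, then (j=1), then res=291, then (i=4), then res=439, then (j=0), then res=437, then (j=1), then res=435, then (i=5), then res=583, then (j=0), then res=580, then (j=1), then res=577, then (i=6), then res=725, then (j=0), then res=721, then (j=1), then res=717, then returns -717; eval_b runs tmp=13, then ((-b) <= (b * a)) is true, then a=4, then acc=0, then (i=3), then acc=36, then (i=4), then acc=72, then (i=5), then acc=108, then (i=6), then acc=144, then res=0, then (i=2), then res=146, then (k=0), then res=146, then (k=1), then res=146, then (i=3), then res=293, then (k=0), then res=292, then (k=1), then res=291, then (i=4), then res=439, then (k=0), then res=437, then (k=1), then res=435, then (i=5), then res=583, then (k=0), then res=580, then (k=1), then res=577, then (i=6), then res=725, then (k=0), then res=721, then (k=1), then res=717, then returns -717; both end at -717.
Every one of the 18 inputs gives matching results.
verdict: equivalent


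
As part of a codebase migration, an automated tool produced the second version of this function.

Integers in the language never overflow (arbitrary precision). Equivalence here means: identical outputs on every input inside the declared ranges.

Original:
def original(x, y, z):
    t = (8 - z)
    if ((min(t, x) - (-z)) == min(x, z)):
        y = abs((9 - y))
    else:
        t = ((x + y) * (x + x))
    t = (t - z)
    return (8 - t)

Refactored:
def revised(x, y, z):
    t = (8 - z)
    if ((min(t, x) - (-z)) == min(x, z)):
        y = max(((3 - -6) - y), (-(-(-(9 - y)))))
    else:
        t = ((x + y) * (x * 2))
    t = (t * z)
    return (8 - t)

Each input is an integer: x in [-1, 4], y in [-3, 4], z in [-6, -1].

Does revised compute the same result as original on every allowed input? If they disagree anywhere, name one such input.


Try x=-1, y=-3, z=-6.
original: t becomes 14; next ((min(t, x) - (-z)) == min(x, z)) evaluates to false; next t becomes 8; next t becomes 14; next final value -6
revised: t becomes 14; next ((min(t, x) - (-z)) == min(x, z)) evaluates to false; next t becomes 8; next t becomes -48; next final value 56
-6 and 56 differ, so these are not the same function on this domain.
verdict: not equivalent; witness: x=-1, y=-3, z=-6


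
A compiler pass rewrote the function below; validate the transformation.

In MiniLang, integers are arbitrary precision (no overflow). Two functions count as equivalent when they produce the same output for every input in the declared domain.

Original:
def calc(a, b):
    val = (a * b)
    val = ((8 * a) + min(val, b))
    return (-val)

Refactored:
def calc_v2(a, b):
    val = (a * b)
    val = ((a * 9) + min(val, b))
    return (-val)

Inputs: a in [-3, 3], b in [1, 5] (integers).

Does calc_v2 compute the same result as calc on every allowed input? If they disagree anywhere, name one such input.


There is a counterexample at a=-3, b=1: 27 on one side, 30 on the other.
calc: val=-3, then val=-27, then returns 27
calc_v2: val=-3, then val=-30, then returns 30
verdict: not equivalent; witness: a=-3, b=1


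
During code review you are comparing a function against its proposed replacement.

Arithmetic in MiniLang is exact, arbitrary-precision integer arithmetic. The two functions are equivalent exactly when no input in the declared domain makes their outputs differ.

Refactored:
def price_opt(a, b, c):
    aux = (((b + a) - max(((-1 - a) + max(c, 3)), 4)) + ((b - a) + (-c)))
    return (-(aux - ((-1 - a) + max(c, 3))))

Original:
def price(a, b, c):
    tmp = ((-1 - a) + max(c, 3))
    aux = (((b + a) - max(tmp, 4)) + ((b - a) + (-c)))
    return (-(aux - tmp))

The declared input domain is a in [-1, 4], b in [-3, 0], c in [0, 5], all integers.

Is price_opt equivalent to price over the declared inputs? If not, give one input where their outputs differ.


Although constant usage differs, local variable names differ, arithmetic usage differs, statement counts differ, min/max/abs usage differs, 144/144 inputs agree.
verdict: equivalent


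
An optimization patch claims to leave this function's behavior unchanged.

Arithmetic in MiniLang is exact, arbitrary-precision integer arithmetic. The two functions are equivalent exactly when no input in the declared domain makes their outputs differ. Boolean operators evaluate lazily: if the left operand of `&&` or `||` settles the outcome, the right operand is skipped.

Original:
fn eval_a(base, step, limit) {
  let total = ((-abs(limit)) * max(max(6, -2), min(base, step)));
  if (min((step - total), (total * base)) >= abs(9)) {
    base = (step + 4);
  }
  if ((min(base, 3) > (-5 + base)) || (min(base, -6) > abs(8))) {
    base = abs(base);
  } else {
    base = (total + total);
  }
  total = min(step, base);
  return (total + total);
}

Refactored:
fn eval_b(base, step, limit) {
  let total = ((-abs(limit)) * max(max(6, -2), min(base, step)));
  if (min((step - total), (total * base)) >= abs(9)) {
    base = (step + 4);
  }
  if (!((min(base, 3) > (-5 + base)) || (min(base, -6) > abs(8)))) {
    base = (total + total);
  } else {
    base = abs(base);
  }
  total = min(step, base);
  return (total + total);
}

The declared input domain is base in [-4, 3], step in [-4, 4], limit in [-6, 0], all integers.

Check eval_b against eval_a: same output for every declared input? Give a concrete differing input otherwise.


This is a faithful refactor — boolean connective usage differs, but the computed results match everywhere.
Spot check at base=0, step=3, limit=-4 — eval_a: total=-24, then (min((step - total), (total * base)) >= abs(9)) is false, then ((min(base, 3) > (-5 + base)) || (min(base, -6) > abs(8))) is true, then base=0, then total=0, then returns 0. eval_b: total=-24, then (min((step - total), (total * base)) >= abs(9)) is false, then (!((min(base, 3) > (-5 + base)) || (min(base, -6) > abs(8)))) is false, then base=0, then total=0, then returns 0. Both give 0.
Every one of the 504 inputs gives matching results.
verdict: equivalent


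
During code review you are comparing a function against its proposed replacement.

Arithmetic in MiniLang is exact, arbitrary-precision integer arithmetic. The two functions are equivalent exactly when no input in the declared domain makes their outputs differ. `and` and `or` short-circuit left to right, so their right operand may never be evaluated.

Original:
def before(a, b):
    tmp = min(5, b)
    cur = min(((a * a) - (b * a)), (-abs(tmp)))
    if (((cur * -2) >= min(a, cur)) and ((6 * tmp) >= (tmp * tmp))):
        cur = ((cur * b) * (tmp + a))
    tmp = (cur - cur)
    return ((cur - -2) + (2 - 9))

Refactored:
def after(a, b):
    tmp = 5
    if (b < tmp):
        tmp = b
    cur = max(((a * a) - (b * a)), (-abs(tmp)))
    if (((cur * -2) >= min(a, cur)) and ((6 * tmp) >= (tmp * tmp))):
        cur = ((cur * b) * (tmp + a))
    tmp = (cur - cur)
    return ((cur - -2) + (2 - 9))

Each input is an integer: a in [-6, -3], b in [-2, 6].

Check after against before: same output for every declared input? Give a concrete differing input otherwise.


There is a counterexample at a=-6, b=-2: -7 on one side, 19 on the other.
before: tmp=-2, then cur=-2, then (((cur * -2) >= min(a, cur)) and ((6 * tmp) >= (tmp * tmp))) is false, then tmp=0, then returns -7
after: tmp=5, then (b < tmp) is true, then tmp=-2, then cur=24, then (((cur * -2) >= min(a, cur)) and ((6 * tmp) >= (tmp * tmp))) is false, then tmp=0, then returns 19
verdict: not equivalent; witness: a=-6, b=-2


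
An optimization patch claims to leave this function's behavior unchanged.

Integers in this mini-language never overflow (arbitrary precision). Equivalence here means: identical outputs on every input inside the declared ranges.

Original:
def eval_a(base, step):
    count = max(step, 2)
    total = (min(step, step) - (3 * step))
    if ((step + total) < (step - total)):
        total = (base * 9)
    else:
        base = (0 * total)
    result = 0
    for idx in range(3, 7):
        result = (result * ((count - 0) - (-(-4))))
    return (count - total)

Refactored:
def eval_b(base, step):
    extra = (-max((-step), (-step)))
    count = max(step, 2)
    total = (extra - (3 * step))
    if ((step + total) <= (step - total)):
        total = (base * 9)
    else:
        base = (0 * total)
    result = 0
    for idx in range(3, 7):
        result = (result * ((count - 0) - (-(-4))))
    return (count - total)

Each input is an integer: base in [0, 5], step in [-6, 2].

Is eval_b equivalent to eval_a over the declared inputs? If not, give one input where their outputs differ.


Consider the input base=1, step=0.
eval_a: count becomes 2; next total becomes 0; next ((step + total) < (step - total)) evaluates to false; next base becomes 0; next result becomes 0; next at idx=3:; next result becomes 0; next at idx=4:; next result becomes 0; next at idx=5:; next result becomes 0; next at idx=6:; next result becomes 0; next final value 2
eval_b: extra becomes 0; next count becomes 2; next total becomes 0; next ((step + total) <= (step - total)) evaluates to true; next total becomes 9; next result becomes 0; next at idx=3:; next result becomes 0; next at idx=4:; next result becomes 0; next at idx=5:; next result becomes 0; next at idx=6:; next result becomes 0; next final value -7
2 and -7 differ, so these are not the same function on this domain.
verdict: not equivalent; witness: base=1, step=0


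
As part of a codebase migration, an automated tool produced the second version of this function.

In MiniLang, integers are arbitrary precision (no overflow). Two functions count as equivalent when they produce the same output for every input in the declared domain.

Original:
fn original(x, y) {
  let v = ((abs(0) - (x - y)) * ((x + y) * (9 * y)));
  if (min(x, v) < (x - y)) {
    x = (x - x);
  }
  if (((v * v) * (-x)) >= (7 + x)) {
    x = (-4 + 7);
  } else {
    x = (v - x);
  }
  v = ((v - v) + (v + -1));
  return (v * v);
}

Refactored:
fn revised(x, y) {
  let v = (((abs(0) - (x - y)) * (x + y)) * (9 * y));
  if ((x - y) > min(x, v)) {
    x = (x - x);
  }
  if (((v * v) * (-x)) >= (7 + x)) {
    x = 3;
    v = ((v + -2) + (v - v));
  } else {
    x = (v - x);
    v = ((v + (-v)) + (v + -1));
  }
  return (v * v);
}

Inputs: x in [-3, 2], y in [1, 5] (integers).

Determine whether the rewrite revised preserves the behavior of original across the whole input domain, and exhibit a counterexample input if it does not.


The rewrite breaks on x=-3, y=4, where the results are 63001 and 62500.
original: v=252, then (min(x, v) < (x - y)) is false, then (((v * v) * (-x)) >= (7 + x)) is true, then x=3, then v=251, then returns 63001
revised: v=252, then ((x - y) > min(x, v)) is false, then (((v * v) * (-x)) >= (7 + x)) is true, then x=3, then v=250, then returns 62500
verdict: not equivalent; witness: x=-3, y=4


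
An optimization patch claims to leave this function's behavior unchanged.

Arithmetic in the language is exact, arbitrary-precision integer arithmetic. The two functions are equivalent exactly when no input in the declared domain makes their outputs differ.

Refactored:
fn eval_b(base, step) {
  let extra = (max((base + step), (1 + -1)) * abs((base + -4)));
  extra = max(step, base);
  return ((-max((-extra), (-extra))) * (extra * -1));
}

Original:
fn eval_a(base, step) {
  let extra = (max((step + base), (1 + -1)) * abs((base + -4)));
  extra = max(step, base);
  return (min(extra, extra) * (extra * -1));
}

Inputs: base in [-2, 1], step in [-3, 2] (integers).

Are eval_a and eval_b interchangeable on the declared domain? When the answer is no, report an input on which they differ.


Behavior is preserved: although min/max/abs usage differs, the outputs never diverge.
Tracing base=-2, step=1: eval_a: extra := 0 | extra := 1 | result -1 | eval_b: extra := 0 | extra := 1 | result -1 — matching result -1.
Every one of the 24 inputs gives matching results.
verdict: equivalent


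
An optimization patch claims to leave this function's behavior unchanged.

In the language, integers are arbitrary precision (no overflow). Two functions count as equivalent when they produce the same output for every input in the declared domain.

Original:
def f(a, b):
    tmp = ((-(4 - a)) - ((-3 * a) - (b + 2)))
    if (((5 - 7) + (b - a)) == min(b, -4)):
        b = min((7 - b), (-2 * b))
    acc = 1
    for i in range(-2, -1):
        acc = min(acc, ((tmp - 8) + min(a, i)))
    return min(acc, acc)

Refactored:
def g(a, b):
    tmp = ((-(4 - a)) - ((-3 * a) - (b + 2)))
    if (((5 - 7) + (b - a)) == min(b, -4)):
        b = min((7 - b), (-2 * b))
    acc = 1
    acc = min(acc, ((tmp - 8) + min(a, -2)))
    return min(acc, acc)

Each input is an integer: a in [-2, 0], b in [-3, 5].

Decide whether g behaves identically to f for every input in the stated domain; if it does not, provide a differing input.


Equivalent — the differences include constant usage differs; statement counts differ; local variable names differ; loop structure differs, yet no declared input distinguishes the two.
Spot check at a=-1, b=1 — f: tmp := -5 | (((5 - 7) + (b - a)) == min(b, -4)): false | acc := 1 | iter i=-2: | acc := -15 | result -15. g: tmp := -5 | (((5 - 7) + (b - a)) == min(b, -4)): false | acc := 1 | acc := -15 | result -15. Both give -15.
Sweeping the whole domain (27 inputs) finds no disagreement.
verdict: equivalent


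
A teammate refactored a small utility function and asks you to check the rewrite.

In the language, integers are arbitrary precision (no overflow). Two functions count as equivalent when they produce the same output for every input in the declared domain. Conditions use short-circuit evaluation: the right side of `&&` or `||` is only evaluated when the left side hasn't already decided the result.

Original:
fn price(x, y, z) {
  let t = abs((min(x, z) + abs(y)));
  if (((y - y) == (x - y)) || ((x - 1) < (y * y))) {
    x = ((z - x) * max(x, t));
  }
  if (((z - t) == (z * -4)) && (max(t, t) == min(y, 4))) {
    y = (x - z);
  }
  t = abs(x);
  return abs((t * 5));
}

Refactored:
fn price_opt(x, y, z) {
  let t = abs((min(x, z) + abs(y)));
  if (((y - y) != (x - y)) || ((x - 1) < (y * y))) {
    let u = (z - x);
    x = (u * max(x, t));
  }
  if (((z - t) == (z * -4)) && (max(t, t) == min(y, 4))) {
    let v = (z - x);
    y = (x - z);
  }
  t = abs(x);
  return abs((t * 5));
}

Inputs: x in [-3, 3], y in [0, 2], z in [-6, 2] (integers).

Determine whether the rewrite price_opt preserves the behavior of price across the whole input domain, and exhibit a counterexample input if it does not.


Take x=1, y=0, z=-6.
price: t = 6; (((y - y) == (x - y)) || ((x - 1) < (y * y))) -> false; (((z - t) == (z * -4)) && (max(t, t) == min(y, 4))) -> false; t = 1; return 5
price_opt: t = 6; (((y - y) != (x - y)) || ((x - 1) < (y * y))) -> true; u = -7; x = -42; (((z - t) == (z * -4)) && (max(t, t) == min(y, 4))) -> false; t = 42; return 210
5 != 210, so the rewrite changes behavior.
verdict: not equivalent; witness: x=1, y=0, z=-6


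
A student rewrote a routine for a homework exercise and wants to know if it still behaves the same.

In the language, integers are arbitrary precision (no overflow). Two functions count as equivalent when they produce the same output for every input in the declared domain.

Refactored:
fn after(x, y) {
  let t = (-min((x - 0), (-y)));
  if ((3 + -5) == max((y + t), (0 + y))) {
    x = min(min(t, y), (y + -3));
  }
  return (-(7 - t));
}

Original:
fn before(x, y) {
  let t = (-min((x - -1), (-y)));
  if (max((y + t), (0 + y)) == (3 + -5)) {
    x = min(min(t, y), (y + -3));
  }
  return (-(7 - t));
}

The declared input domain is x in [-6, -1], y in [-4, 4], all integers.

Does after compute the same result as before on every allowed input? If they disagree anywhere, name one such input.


Take x=-6, y=-4.
before: t = 5; (max((y + t), (0 + y)) == (3 + -5)) -> false; return -2
after: t = 6; ((3 + -5) == max((y + t), (0 + y))) -> false; return -1
-2 against -1: the behavior changed.
verdict: not equivalent; witness: x=-6, y=-4


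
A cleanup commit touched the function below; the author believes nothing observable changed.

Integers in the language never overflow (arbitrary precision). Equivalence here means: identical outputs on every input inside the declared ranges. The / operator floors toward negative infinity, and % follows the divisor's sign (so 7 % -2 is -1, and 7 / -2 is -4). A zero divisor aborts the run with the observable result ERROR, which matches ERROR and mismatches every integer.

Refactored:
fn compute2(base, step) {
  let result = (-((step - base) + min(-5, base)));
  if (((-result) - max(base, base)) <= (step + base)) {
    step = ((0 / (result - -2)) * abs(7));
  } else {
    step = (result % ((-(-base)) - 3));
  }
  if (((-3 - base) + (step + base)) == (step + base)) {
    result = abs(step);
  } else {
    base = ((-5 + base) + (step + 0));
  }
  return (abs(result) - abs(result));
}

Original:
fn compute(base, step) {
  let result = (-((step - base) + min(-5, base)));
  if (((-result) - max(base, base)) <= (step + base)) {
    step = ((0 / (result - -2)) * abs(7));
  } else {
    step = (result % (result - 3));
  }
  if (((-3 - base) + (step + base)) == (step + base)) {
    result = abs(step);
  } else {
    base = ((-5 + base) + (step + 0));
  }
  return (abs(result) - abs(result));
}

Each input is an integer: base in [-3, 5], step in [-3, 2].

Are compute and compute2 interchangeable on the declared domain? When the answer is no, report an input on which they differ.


The rewrite breaks on base=-3, step=-1, where the results are ERROR and 0.
compute: result becomes 3; next (((-result) - max(base, base)) <= (step + base)) evaluates to false; next hits division by zero so the output is ERROR
compute2: result becomes 3; next (((-result) - max(base, base)) <= (step + base)) evaluates to false; next step becomes -3; next (((-3 - base) + (step + base)) == (step + base)) evaluates to true; next result becomes 3; next final value 0
verdict: not equivalent; witness: base=-3, step=-1


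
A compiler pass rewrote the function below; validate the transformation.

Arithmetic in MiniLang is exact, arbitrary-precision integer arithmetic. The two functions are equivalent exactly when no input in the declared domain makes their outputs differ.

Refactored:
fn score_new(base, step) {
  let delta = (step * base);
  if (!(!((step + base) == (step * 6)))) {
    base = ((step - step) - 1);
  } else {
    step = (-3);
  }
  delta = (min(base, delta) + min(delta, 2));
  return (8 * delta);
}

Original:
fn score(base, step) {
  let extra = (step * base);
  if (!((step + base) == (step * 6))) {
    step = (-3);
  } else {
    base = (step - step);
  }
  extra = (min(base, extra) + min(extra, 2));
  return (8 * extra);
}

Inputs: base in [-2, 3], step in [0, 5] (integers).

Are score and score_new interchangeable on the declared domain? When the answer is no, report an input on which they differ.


The rewrite breaks on base=0, step=0, where the results are 0 and -8.
score: extra = 0; (!((step + base) == (step * 6))) -> false; base = 0; extra = 0; return 0
score_new: delta = 0; (!(!((step + base) == (step * 6)))) -> true; base = -1; delta = -1; return -8
verdict: not equivalent; witness: base=0, step=0


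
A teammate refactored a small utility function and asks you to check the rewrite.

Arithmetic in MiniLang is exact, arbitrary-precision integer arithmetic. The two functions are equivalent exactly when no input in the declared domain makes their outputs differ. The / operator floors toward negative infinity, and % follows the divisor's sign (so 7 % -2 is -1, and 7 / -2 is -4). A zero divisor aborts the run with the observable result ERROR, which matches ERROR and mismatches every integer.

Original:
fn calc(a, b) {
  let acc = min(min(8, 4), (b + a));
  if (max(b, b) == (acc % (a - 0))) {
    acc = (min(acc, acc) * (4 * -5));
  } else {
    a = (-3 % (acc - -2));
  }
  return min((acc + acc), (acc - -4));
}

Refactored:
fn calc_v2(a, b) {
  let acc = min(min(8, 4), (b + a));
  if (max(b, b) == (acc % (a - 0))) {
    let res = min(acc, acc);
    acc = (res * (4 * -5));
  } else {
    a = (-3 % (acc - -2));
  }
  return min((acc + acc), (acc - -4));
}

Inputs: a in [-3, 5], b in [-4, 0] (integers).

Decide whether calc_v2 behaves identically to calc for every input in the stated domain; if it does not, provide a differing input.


Reading the diff, among the changes: local variable names differ, plus statement counts differ.
One worked example (a=0, b=0) — calc: acc becomes 0; next hits division by zero so the output is ERROR; calc_v2: acc becomes 0; next hits division by zero so the output is ERROR; agreement on ERROR.
An exhaustive pass over the 45 declared inputs shows identical outputs.
verdict: equivalent


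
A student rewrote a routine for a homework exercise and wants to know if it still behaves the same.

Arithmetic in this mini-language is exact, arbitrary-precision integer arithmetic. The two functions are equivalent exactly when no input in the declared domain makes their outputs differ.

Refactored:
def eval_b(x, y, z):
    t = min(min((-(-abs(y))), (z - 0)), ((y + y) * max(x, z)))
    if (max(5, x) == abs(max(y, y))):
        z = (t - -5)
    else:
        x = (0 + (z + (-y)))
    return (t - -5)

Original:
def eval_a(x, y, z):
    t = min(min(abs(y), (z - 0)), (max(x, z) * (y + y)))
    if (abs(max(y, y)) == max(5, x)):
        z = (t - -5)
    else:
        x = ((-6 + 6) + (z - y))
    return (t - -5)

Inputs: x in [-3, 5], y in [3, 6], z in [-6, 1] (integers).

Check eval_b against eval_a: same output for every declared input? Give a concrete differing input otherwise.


This is a faithful refactor — arithmetic usage differs, and constant usage differs, but the computed results match everywhere.
Spot check at x=1, y=3, z=0 — eval_a: t = 0; (abs(max(y, y)) == max(5, x)) -> false; x = -3; return 5. eval_b: t = 0; (max(5, x) == abs(max(y, y))) -> false; x = -3; return 5. Both give 5.
Sweeping the whole domain (288 inputs) finds no disagreement.
verdict: equivalent


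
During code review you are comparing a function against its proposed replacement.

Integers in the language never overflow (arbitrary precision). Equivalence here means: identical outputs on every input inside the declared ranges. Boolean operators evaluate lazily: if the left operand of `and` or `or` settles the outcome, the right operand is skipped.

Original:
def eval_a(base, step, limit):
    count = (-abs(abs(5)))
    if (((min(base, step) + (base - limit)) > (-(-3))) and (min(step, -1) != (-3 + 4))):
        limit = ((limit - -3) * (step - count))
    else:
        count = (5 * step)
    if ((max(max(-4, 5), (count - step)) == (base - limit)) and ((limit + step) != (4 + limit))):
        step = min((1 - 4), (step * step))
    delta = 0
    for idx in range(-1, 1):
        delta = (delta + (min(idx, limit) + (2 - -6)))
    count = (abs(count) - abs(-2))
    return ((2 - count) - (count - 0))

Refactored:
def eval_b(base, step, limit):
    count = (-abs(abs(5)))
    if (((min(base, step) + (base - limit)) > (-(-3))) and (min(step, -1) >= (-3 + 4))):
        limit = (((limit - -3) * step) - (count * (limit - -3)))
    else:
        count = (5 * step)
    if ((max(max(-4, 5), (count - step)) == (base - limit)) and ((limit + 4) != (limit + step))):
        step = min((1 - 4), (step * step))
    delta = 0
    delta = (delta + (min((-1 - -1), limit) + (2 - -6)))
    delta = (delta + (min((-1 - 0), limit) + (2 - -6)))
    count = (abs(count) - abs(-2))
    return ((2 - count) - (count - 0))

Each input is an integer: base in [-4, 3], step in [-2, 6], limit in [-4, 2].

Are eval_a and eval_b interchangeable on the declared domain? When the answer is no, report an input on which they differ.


Evaluate both at base=0, step=0, limit=-4.
eval_a: count = -5; (((min(base, step) + (base - limit)) > (-(-3))) and (min(step, -1) != (-3 + 4))) -> true; limit = -5; ((max(max(-4, 5), (count - step)) == (base - limit)) and ((limit + step) != (4 + limit))) -> true; step = -3; delta = 0; [idx=-1]; delta = 3; [idx=0]; delta = 6; count = 3; return -4
eval_b: count = -5; (((min(base, step) + (base - limit)) > (-(-3))) and (min(step, -1) >= (-3 + 4))) -> false; count = 0; ((max(max(-4, 5), (count - step)) == (base - limit)) and ((limit + 4) != (limit + step))) -> false; delta = 0; delta = 4; delta = 8; count = -2; return 6
-4 against 6: the behavior changed.
verdict: not equivalent; witness: base=0, step=0, limit=-4


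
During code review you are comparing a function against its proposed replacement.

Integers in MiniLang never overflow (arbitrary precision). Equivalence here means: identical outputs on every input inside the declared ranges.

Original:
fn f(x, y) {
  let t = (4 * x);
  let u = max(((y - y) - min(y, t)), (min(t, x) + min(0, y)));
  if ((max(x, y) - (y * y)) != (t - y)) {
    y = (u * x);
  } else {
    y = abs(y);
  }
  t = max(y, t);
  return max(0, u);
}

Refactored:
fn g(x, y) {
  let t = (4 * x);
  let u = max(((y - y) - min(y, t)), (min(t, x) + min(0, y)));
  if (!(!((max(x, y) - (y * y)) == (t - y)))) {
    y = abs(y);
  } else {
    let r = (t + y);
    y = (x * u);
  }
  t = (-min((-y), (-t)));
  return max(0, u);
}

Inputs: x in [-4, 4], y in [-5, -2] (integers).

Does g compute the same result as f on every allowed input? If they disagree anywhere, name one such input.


Equivalent — the differences include boolean connective usage differs; also statement counts differ; also min/max/abs usage differs; also local variable names differ; also comparison usage differs; also arithmetic usage differs, yet no declared input distinguishes the two.
Tracing x=2, y=-3: f: t := 8 | u := 3 | ((max(x, y) - (y * y)) != (t - y)): true | y := 6 | t := 8 | result 3 | g: t := 8 | u := 3 | (!(!((max(x, y) - (y * y)) == (t - y)))): false | r := 5 | y := 6 | t := 8 | result 3 — matching result 3.
An exhaustive pass over the 36 declared inputs shows identical outputs.
verdict: equivalent


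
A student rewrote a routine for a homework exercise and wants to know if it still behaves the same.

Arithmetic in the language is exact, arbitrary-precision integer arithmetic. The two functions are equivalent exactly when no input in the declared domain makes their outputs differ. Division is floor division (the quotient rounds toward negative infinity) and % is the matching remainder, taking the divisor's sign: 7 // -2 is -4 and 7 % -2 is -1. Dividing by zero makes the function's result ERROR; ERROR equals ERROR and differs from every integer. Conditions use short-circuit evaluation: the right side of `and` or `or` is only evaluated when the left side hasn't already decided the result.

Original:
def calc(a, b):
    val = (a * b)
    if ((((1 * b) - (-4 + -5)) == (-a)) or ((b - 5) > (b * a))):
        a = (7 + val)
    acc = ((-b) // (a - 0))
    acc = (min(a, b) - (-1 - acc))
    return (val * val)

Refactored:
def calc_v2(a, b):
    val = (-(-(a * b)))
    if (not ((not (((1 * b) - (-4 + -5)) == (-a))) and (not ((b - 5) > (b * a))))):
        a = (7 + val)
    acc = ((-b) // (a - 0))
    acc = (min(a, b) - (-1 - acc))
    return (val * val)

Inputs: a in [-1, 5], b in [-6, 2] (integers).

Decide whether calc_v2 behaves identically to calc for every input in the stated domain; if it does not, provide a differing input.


Side by side, the visible changes include: boolean connective usage differs.
As a probe, take a=5, b=-4: calc runs val becomes -20; next ((((1 * b) - (-4 + -5)) == (-a)) or ((b - 5) > (b * a))) evaluates to true; next a becomes -13; next acc becomes -1; next acc becomes -13; next final value 400; calc_v2 runs val becomes -20; next (not ((not (((1 * b) - (-4 + -5)) == (-a))) and (not ((b - 5) > (b * a))))) evaluates to true; next a becomes -13; next acc becomes -1; next acc becomes -13; next final value 400; both end at 400.
Across all 63 domain points the two functions coincide.
verdict: equivalent
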